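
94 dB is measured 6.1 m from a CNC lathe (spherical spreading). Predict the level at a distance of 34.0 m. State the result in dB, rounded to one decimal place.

Point-source attenuation: ΔL = 20·log₁₀(r₂/r₁) = 20·log₁₀(34.0/6.1) = 14.923 dB.
L₂ = 94 − 20·log₁₀(34.0/6.1) = 94 − 14.923 = 79.08 dB.

79.1 dB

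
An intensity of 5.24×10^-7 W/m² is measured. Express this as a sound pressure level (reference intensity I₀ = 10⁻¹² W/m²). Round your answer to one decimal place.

57.2 dB

L = 10·log₁₀(I/I₀) = 10·log₁₀(5.24×10^-7/10⁻¹²) = 10·log₁₀(5.24×10^5).
L = 10·(0.7193 + 5) = 57.19 dB.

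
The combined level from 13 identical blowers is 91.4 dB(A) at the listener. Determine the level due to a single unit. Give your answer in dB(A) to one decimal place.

For N identical incoherent sources L_total = L₁ + 10·log₁₀ N, so L₁ = 91.4 − 10·log₁₀(13) = 91.4 − 11.139.

80.3 dB(A)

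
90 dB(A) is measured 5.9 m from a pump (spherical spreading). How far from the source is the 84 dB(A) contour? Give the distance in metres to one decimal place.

For a point source L₁ − L₂ = 20·log₁₀(r₂/r₁), so r₂ = r₁·10^((L₁−L₂)/20).
r₂ = 5.9·10^((90−84)/20) = 5.9·10^(6.0/20) = 11.77 m.

11.8 m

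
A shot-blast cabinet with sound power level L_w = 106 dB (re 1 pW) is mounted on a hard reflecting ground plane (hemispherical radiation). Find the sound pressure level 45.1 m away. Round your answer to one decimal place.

64.9 dB

L_p = L_w − 10·log₁₀(2π·r²) with r = 45.1 m.
2π·r² = 1.278e+04 m², 10·log₁₀ of that is 41.065 dB.
L_p = 106 − 41.065 = 64.93 dB.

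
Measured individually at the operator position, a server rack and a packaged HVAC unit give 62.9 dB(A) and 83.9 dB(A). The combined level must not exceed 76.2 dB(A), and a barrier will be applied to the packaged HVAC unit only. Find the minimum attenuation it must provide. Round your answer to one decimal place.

Everything except the packaged HVAC unit sums to 10^(62.9/10) = 1.950e+06 in linear terms, 62.90 dB(A).
To meet 76.2 dB(A) overall, the treated packaged HVAC unit may contribute at most 10^(76.2/10) − 1.950e+06 = 3.974e+07, i.e. 75.99 dB(A).
Required insertion loss = 83.9 − 75.99 = 7.91 dB.

7.9 dB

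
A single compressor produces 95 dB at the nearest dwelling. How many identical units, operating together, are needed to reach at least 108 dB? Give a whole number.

20

The shortfall is 108 − 95 = 13.0 dB, and N units add 10·log₁₀ N, so need 10·log₁₀ N ≥ 13.0.
N ≥ 10^(13.0/10) = 19.953, so N = 20.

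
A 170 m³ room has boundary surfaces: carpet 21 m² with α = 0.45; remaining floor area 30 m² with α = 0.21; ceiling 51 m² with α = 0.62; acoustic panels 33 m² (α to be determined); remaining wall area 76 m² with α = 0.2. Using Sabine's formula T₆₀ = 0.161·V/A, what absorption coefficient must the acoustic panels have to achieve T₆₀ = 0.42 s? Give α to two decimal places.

A = 0.161·V/T₆₀ = 0.161·170/0.42 = 65.17 m² sabins.
Absorption from the other surfaces = 21·0.45 + 30·0.21 + 51·0.62 + 76·0.2 = 62.57 m², so the acoustic panels must supply 2.60 m² over 33 m².
α = 2.60/33 = 0.079.

0.08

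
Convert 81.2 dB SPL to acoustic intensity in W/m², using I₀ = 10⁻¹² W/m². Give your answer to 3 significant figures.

L = 10·log₁₀(I/I₀) ⇒ I = I₀·10^(L/10) = 10⁻¹² × 10^8.12.

0.000132 W/m²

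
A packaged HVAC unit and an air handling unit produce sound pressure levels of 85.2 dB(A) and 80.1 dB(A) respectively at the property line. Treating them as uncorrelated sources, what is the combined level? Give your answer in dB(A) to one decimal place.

86.4 dB(A)

For uncorrelated sources the intensities add, so convert each level to linear form, sum, and take 10·log₁₀ of the total.
Σ 10^(L/10) = 10^(85.2/10) + 10^(80.1/10) = 4.335e+08.
L_total = 10·log₁₀(4.335e+08) = 86.37 dB(A).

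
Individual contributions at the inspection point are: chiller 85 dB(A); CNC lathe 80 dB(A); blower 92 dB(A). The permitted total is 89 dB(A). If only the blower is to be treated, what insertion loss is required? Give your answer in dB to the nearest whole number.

The untreated sources together contribute 10^(85/10) + 10^(80/10) = 4.162e+08, i.e. 86.19 dB(A).
To meet 89 dB(A) overall, the treated blower may contribute at most 10^(89/10) − 4.162e+08 = 3.781e+08, i.e. 85.78 dB(A).
So the blower must be reduced from 92 to 85.78 dB(A): IL = 6.22 dB.

6 dB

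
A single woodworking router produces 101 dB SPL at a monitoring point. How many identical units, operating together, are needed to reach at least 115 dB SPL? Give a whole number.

26

Need L₁ + 10·log₁₀ N ≥ 115, i.e. log₁₀ N ≥ 1.40.
N ≥ 10^(14.0/10) = 25.119, so N = 26.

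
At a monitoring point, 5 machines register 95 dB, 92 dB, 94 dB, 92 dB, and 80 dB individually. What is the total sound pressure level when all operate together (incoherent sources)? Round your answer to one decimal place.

Incoherent sources combine by intensity addition: L_total = 10·log₁₀(Σ 10^(L_i/10)).
Σ 10^(L/10) = 10^(95/10) + 10^(92/10) + 10^(94/10) + 10^(92/10) + 10^(80/10) = 8.944e+09.
L_total = 10·log₁₀(8.944e+09) = 99.52 dB.

99.5 dB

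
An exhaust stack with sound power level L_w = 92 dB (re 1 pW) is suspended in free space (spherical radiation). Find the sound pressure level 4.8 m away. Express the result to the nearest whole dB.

67 dB

The power spreads over a sphere of area 4π·r², so L_p = L_w − 10·log₁₀(4π·r²).
4π·r² = 289.5 m², 10·log₁₀ of that is 24.617 dB.
L_p = 92 − 24.617 = 67.38 dB.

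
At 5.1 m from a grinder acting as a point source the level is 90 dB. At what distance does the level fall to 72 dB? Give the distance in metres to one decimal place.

40.5 m

For a point source L₁ − L₂ = 20·log₁₀(r₂/r₁), so r₂ = r₁·10^((L₁−L₂)/20).
r₂ = 5.1·10^((90−72)/20) = 5.1·10^(18.0/20) = 40.51 m.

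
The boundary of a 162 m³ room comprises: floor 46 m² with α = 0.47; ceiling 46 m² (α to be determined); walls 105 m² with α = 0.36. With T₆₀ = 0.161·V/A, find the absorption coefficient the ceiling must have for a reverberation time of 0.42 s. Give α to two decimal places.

0.06

Required total absorption A = 0.161·162/0.42 = 62.10 m².
Absorption from the other surfaces = 46·0.47 + 105·0.36 = 59.42 m², so the ceiling must supply 2.68 m² over 46 m².
α = 2.68/46 = 0.058.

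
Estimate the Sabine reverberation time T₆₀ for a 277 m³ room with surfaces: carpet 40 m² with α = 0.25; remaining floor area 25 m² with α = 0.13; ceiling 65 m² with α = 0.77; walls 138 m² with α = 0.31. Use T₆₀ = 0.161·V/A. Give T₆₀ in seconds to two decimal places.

0.42 s

Total absorption A = 40·0.25 + 25·0.13 + 65·0.77 + 138·0.31 = 106.08 m² sabins.
T₆₀ = 0.161 × 277 / 106.08 = 0.420 s.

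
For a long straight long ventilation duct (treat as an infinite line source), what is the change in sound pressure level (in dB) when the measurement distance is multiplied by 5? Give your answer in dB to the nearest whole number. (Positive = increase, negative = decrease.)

A line source loses 3 dB per doubling of distance; generally ΔL = −10·log₁₀(r₂/r₁).
ΔL = −10·log₁₀(5) = -6.99 dB.

-7 dB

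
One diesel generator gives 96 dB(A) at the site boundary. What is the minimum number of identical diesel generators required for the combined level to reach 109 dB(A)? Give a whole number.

20

N identical sources give L₁ + 10·log₁₀ N, so require 10·log₁₀ N ≥ 109 − 96 = 13.0 dB.
N ≥ 10^(13.0/10) = 19.953, so N = 20.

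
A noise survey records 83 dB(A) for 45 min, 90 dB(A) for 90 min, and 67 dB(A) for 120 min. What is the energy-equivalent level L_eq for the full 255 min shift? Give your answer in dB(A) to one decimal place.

L_eq = 10·log₁₀[(1/T)·Σ tᵢ·10^(Lᵢ/10)] with T = 255 min.
Σ tᵢ·10^(Lᵢ/10) = 45·10^(83/10) + 90·10^(90/10) + 120·10^(67/10) = 9.958e+10.
L_eq = 10·log₁₀(9.958e+10/255) = 85.92 dB(A).

85.9 dB(A)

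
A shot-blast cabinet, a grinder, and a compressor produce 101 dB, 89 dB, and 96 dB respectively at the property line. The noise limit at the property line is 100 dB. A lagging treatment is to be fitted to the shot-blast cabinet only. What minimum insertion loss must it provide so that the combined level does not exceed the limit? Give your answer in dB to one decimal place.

3.8 dB

Everything except the shot-blast cabinet sums to 10^(89/10) + 10^(96/10) = 4.775e+09 in linear terms, 96.79 dB.
The limit corresponds to 10^(100/10) = 1.000e+10; subtracting the fixed part leaves 5.225e+09 for the shot-blast cabinet, i.e. 97.18 dB.
Required insertion loss = 101 − 97.18 = 3.82 dB.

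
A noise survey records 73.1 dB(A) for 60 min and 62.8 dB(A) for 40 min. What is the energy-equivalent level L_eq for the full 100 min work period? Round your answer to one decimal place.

71.1 dB(A)

The energy average is taken in the linear domain: L_eq = 10·log₁₀[(Σ tᵢ·10^(Lᵢ/10))/T], T = 100 min.
Σ tᵢ·10^(Lᵢ/10) = 60·10^(73.1/10) + 40·10^(62.8/10) = 1.301e+09.
L_eq = 10·log₁₀(1.301e+09/100) = 71.14 dB(A).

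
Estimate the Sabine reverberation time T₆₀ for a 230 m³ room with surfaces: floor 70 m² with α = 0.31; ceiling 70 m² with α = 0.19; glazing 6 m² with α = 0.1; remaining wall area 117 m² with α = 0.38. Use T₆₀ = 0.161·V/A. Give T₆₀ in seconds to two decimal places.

Total absorption A = 70·0.31 + 70·0.19 + 6·0.1 + 117·0.38 = 80.06 m² sabins.
T₆₀ = 0.161·V/A = 0.161·230/80.06 = 0.463 s.

0.46 s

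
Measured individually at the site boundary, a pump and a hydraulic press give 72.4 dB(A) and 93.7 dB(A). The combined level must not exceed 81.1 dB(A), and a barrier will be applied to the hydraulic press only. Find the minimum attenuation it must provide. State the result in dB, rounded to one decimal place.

13.2 dB

The untreated sources together contribute 10^(72.4/10) = 1.738e+07, i.e. 72.40 dB(A).
The limit corresponds to 10^(81.1/10) = 1.288e+08; subtracting the fixed part leaves 1.114e+08 for the hydraulic press, i.e. 80.47 dB(A).
Required insertion loss = 93.7 − 80.47 = 13.23 dB.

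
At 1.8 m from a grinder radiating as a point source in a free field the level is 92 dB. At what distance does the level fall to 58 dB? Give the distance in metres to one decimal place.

The 34.0 dB drop corresponds to a distance ratio of 10^(34.0/20) for a point source.
r₂ = 1.8·10^((92−58)/20) = 1.8·10^(34.0/20) = 90.21 m.

90.2 m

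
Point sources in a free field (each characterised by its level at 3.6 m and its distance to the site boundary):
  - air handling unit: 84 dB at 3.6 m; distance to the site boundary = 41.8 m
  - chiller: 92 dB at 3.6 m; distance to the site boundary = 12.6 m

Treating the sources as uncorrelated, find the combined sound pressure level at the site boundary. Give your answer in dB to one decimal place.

First find each source's level at the receiver (point-source: −20·log₁₀(r/r_ref)), then combine on an intensity basis.
air handling unit: 84 − 20·log₁₀(41.8/3.6) = 84 − 21.30 = 62.70 dB.
chiller: 92 − 20·log₁₀(12.6/3.6) = 92 − 10.88 = 81.12 dB.
Σ 10^(L/10) = 1.312e+08 → L_total = 10·log₁₀(1.312e+08) = 81.18 dB.

81.2 dB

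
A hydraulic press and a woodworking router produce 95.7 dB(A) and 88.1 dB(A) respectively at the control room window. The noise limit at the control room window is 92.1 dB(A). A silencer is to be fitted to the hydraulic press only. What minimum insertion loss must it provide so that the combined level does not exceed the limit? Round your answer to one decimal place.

5.8 dB

Everything except the hydraulic press sums to 10^(88.1/10) = 6.457e+08 in linear terms, 88.10 dB(A).
The limit corresponds to 10^(92.1/10) = 1.622e+09; subtracting the fixed part leaves 9.762e+08 for the hydraulic press, i.e. 89.90 dB(A).
Required insertion loss = 95.7 − 89.90 = 5.80 dB.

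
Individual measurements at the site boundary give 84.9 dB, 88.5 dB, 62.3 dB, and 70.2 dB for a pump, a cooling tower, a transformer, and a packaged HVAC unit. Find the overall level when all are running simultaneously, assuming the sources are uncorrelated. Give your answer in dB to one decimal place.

90.1 dB

Incoherent sources combine by intensity addition: L_total = 10·log₁₀(Σ 10^(L_i/10)).
Σ 10^(L/10) = 10^(84.9/10) + 10^(88.5/10) + 10^(62.3/10) + 10^(70.2/10) = 1.029e+09.
L_total = 10·log₁₀(1.029e+09) = 90.12 dB.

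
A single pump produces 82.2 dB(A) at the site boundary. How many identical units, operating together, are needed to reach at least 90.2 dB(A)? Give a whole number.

7

N identical sources give L₁ + 10·log₁₀ N, so require 10·log₁₀ N ≥ 90.2 − 82.2 = 8.0 dB.
N ≥ 10^(8.0/10) = 6.310, so N = 7.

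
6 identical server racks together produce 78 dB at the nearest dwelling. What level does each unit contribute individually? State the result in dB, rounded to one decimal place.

70.2 dB

6 equal contributions raise the level by 10·log₁₀ 6 = 7.782 dB, so each unit alone gives 78 − 7.782.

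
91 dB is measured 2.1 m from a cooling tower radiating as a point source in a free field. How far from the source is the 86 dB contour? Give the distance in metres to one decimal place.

3.7 m

Point-source spreading drops the level by 20·log₁₀(r₂/r₁); inverting, r₂/r₁ = 10^(ΔL/20).
r₂ = 2.1·10^((91−86)/20) = 2.1·10^(5.0/20) = 3.73 m.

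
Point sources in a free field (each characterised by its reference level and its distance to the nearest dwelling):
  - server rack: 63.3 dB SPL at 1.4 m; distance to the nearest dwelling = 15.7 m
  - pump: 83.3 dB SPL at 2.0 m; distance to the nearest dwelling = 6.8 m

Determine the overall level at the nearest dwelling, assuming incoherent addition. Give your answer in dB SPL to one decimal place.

First find each source's level at the receiver (point-source: −20·log₁₀(r/r_ref)), then combine on an intensity basis.
server rack: 63.3 − 20·log₁₀(15.7/1.4) = 63.3 − 21.00 = 42.30 dB SPL.
pump: 83.3 − 20·log₁₀(6.8/2.0) = 83.3 − 10.63 = 72.67 dB SPL.
Σ 10^(L/10) = 1.851e+07 → L_total = 10·log₁₀(1.851e+07) = 72.67 dB SPL.

72.7 dB SPL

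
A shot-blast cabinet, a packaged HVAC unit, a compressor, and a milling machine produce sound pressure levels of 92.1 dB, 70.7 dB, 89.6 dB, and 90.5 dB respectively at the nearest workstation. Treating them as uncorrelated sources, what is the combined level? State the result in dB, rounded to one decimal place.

95.6 dB

Incoherent sources combine by intensity addition: L_total = 10·log₁₀(Σ 10^(L_i/10)).
Σ 10^(L/10) = 10^(92.1/10) + 10^(70.7/10) + 10^(89.6/10) + 10^(90.5/10) = 3.668e+09.
L_total = 10·log₁₀(3.668e+09) = 95.64 dB.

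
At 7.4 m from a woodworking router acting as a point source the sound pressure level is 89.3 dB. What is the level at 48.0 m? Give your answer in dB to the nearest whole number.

73 dB

Point-source attenuation: ΔL = 20·log₁₀(r₂/r₁) = 20·log₁₀(48.0/7.4) = 16.240 dB.
L₂ = 89.3 − 20·log₁₀(48.0/7.4) = 89.3 − 16.240 = 73.06 dB.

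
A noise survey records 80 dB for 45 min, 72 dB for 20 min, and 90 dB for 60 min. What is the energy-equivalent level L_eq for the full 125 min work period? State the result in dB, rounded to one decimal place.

The energy average is taken in the linear domain: L_eq = 10·log₁₀[(Σ tᵢ·10^(Lᵢ/10))/T], T = 125 min.
Σ tᵢ·10^(Lᵢ/10) = 45·10^(80/10) + 20·10^(72/10) + 60·10^(90/10) = 6.482e+10.
L_eq = 10·log₁₀(6.482e+10/125) = 87.15 dB.

87.1 dB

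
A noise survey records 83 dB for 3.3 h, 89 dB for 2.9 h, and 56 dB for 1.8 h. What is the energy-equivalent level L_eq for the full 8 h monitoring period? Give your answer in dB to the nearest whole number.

86 dB

Weight each interval's intensity by its duration and average over T = 8 h:
Σ tᵢ·10^(Lᵢ/10) = 3.3·10^(83/10) + 2.9·10^(89/10) + 1.8·10^(56/10) = 2.963e+09.
L_eq = 10·log₁₀(2.963e+09/8) = 85.69 dB.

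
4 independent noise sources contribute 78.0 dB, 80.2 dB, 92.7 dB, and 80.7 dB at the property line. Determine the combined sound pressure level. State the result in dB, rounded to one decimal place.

For uncorrelated sources the intensities add, so convert each level to linear form, sum, and take 10·log₁₀ of the total.
Σ 10^(L/10) = 10^(78.0/10) + 10^(80.2/10) + 10^(92.7/10) + 10^(80.7/10) = 2.147e+09.
L_total = 10·log₁₀(2.147e+09) = 93.32 dB.

93.3 dB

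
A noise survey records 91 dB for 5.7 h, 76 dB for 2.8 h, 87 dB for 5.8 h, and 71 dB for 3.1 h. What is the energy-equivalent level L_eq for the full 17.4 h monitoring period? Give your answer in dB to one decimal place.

The energy average is taken in the linear domain: L_eq = 10·log₁₀[(Σ tᵢ·10^(Lᵢ/10))/T], T = 17.4 h.
Σ tᵢ·10^(Lᵢ/10) = 5.7·10^(91/10) + 2.8·10^(76/10) + 5.8·10^(87/10) + 3.1·10^(71/10) = 1.023e+10.
L_eq = 10·log₁₀(1.023e+10/17.4) = 87.69 dB.

87.7 dB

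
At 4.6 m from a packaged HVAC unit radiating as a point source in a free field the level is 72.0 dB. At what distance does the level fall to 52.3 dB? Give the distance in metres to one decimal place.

44.4 m

The 19.7 dB drop corresponds to a distance ratio of 10^(19.7/20) for a point source.
r₂ = 4.6·10^((72.0−52.3)/20) = 4.6·10^(19.7/20) = 44.44 m.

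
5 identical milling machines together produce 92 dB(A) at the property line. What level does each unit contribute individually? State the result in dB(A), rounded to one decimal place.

For N identical incoherent sources L_total = L₁ + 10·log₁₀ N, so L₁ = 92 − 10·log₁₀(5) = 92 − 6.990.

85.0 dB(A)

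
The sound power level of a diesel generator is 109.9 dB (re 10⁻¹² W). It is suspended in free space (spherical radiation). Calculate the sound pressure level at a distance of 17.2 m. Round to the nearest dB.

Free-field spherical radiation: L_p = L_w − 10·log₁₀(4π·r²), r = 17.2 m.
4π·r² = 3718 m², 10·log₁₀ of that is 35.703 dB.
L_p = 109.9 − 35.703 = 74.20 dB.

74 dB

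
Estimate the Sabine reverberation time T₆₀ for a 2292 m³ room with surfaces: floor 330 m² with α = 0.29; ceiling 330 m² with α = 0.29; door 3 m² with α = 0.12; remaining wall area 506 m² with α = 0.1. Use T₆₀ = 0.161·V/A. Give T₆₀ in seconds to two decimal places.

1.52 s

Total absorption A = 330·0.29 + 330·0.29 + 3·0.12 + 506·0.1 = 242.36 m² sabins.
T₆₀ = 0.161 × 2292 / 242.36 = 1.523 s.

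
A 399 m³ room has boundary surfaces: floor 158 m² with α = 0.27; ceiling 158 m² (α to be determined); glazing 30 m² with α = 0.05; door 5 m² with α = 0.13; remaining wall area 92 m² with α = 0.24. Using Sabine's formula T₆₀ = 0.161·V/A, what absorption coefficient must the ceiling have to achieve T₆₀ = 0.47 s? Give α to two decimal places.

Required total absorption A = 0.161·399/0.47 = 136.68 m².
Absorption from the other surfaces = 158·0.27 + 30·0.05 + 5·0.13 + 92·0.24 = 66.89 m², so the ceiling must supply 69.79 m² over 158 m².
α = 69.79/158 = 0.442.

0.44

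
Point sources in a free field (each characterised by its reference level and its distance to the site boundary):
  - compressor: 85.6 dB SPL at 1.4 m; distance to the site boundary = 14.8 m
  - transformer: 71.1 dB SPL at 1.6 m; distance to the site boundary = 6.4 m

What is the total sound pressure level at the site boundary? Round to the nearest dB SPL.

Apply inverse-square spreading to bring every level to the receiver, then sum 10^(L/10).
compressor: 85.6 − 20·log₁₀(14.8/1.4) = 85.6 − 20.48 = 65.12 dB SPL.
transformer: 71.1 − 20·log₁₀(6.4/1.6) = 71.1 − 12.04 = 59.06 dB SPL.
Σ 10^(L/10) = 4.054e+06 → L_total = 10·log₁₀(4.054e+06) = 66.08 dB SPL.

66 dB SPL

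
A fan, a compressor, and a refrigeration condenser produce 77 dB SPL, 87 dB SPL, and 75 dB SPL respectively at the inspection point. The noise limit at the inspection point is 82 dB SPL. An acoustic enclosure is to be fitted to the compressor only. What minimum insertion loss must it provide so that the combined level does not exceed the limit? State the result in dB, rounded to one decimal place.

The untreated sources together contribute 10^(77/10) + 10^(75/10) = 8.174e+07, i.e. 79.12 dB SPL.
The limit corresponds to 10^(82/10) = 1.585e+08; subtracting the fixed part leaves 7.675e+07 for the compressor, i.e. 78.85 dB SPL.
Required insertion loss = 87 − 78.85 = 8.15 dB.

8.1 dB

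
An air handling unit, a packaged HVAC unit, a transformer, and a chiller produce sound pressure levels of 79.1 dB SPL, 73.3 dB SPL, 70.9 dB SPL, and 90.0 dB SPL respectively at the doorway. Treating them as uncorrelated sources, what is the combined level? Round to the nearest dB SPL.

90 dB SPL

For uncorrelated sources the intensities add, so convert each level to linear form, sum, and take 10·log₁₀ of the total.
Σ 10^(L/10) = 10^(79.1/10) + 10^(73.3/10) + 10^(70.9/10) + 10^(90.0/10) = 1.115e+09.
L_total = 10·log₁₀(1.115e+09) = 90.47 dB SPL.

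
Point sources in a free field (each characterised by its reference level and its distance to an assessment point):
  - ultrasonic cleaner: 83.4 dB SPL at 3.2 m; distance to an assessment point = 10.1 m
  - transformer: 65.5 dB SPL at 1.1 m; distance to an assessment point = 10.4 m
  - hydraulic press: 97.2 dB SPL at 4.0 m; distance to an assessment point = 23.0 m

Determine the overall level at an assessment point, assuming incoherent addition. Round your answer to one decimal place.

Propagate each source to the receiver with L = L_ref − 20·log₁₀(r/r_ref), then add intensities.
ultrasonic cleaner: 83.4 − 20·log₁₀(10.1/3.2) = 83.4 − 9.98 = 73.42 dB SPL.
transformer: 65.5 − 20·log₁₀(10.4/1.1) = 65.5 − 19.51 = 45.99 dB SPL.
hydraulic press: 97.2 − 20·log₁₀(23.0/4.0) = 97.2 − 15.19 = 82.01 dB SPL.
Σ 10^(L/10) = 1.807e+08 → L_total = 10·log₁₀(1.807e+08) = 82.57 dB SPL.

82.6 dB SPL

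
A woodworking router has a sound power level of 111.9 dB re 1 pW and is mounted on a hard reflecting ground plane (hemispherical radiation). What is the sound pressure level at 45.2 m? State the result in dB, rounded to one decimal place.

The power spreads over a hemisphere of area 2π·r², so L_p = L_w − 10·log₁₀(2π·r²).
2π·r² = 1.284e+04 m², 10·log₁₀ of that is 41.085 dB.
L_p = 111.9 − 41.085 = 70.82 dB.

70.8 dB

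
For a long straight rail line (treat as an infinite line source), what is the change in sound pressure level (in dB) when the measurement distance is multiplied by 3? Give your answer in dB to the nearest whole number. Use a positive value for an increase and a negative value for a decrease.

-5 dB

Line-source spreading: ΔL = −10·log₁₀(r₂/r₁).
ΔL = −10·log₁₀(3) = -4.77 dB.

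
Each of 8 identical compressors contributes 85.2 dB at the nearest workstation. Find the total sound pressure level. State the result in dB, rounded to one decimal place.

L_total = L₁ + 10·log₁₀ N for N identical incoherent sources.
L_total = 85.2 + 10·log₁₀(8) = 85.2 + 9.031 = 94.23 dB.

94.2 dB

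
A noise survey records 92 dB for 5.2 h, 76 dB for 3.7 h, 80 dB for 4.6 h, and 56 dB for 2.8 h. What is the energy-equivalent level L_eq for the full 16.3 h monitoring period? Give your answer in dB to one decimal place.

87.3 dB

The energy average is taken in the linear domain: L_eq = 10·log₁₀[(Σ tᵢ·10^(Lᵢ/10))/T], T = 16.3 h.
Σ tᵢ·10^(Lᵢ/10) = 5.2·10^(92/10) + 3.7·10^(76/10) + 4.6·10^(80/10) + 2.8·10^(56/10) = 8.850e+09.
L_eq = 10·log₁₀(8.850e+09/16.3) = 87.35 dB.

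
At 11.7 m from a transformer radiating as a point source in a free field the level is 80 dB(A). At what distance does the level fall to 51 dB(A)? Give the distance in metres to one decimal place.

329.8 m

For a point source L₁ − L₂ = 20·log₁₀(r₂/r₁), so r₂ = r₁·10^((L₁−L₂)/20).
r₂ = 11.7·10^((80−51)/20) = 11.7·10^(29.0/20) = 329.75 m.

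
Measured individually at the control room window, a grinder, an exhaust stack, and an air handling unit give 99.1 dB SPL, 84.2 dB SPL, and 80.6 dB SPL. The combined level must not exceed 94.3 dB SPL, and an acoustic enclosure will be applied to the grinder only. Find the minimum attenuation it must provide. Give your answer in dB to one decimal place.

The untreated sources together contribute 10^(84.2/10) + 10^(80.6/10) = 3.778e+08, i.e. 85.77 dB SPL.
To meet 94.3 dB SPL overall, the treated grinder may contribute at most 10^(94.3/10) − 3.778e+08 = 2.314e+09, i.e. 93.64 dB SPL.
So the grinder must be reduced from 99.1 to 93.64 dB SPL: IL = 5.46 dB.

5.5 dB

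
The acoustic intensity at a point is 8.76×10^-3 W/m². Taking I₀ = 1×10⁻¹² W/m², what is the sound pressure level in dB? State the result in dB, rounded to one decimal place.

L = 10·log₁₀(I/I₀) = 10·log₁₀(8.76×10^-3/10⁻¹²) = 10·log₁₀(8.76×10^9).
L = 10·(0.9425 + 9) = 99.43 dB.

99.4 dB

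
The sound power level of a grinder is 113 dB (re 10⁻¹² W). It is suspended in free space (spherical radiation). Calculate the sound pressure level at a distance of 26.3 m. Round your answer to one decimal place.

73.6 dB

The power spreads over a sphere of area 4π·r², so L_p = L_w − 10·log₁₀(4π·r²).
4π·r² = 8692 m², 10·log₁₀ of that is 39.391 dB.
L_p = 113 − 39.391 = 73.61 dB.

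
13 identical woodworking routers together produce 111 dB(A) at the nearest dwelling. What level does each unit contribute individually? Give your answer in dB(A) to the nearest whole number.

For N identical incoherent sources L_total = L₁ + 10·log₁₀ N, so L₁ = 111 − 10·log₁₀(13) = 111 − 11.139.

100 dB(A)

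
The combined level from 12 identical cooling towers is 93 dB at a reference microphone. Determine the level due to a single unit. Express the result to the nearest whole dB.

For N identical incoherent sources L_total = L₁ + 10·log₁₀ N, so L₁ = 93 − 10·log₁₀(12) = 93 − 10.792.

82 dB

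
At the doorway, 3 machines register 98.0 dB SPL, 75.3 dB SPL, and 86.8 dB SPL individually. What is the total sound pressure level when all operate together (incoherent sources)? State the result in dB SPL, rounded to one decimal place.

Incoherent sources combine by intensity addition: L_total = 10·log₁₀(Σ 10^(L_i/10)).
Σ 10^(L/10) = 10^(98.0/10) + 10^(75.3/10) + 10^(86.8/10) = 6.822e+09.
L_total = 10·log₁₀(6.822e+09) = 98.34 dB SPL.

98.3 dB SPL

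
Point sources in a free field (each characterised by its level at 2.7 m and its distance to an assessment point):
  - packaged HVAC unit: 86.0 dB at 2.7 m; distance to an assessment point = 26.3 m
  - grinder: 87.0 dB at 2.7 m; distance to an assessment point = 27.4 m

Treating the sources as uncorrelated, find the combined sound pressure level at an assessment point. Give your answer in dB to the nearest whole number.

70 dB

Propagate each source to the receiver with L = L_ref − 20·log₁₀(r/r_ref), then add intensities.
packaged HVAC unit: 86.0 − 20·log₁₀(26.3/2.7) = 86.0 − 19.77 = 66.23 dB.
grinder: 87.0 − 20·log₁₀(27.4/2.7) = 87.0 − 20.13 = 66.87 dB.
Σ 10^(L/10) = 9.062e+06 → L_total = 10·log₁₀(9.062e+06) = 69.57 dB.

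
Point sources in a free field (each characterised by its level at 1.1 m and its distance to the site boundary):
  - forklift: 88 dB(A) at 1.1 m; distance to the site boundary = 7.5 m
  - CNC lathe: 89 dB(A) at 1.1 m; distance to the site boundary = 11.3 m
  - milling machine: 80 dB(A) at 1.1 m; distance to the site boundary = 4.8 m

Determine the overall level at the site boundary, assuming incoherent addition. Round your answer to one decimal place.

Propagate each source to the receiver with L = L_ref − 20·log₁₀(r/r_ref), then add intensities.
forklift: 88 − 20·log₁₀(7.5/1.1) = 88 − 16.67 = 71.33 dB(A).
CNC lathe: 89 − 20·log₁₀(11.3/1.1) = 89 − 20.23 = 68.77 dB(A).
milling machine: 80 − 20·log₁₀(4.8/1.1) = 80 − 12.80 = 67.20 dB(A).
Σ 10^(L/10) = 2.635e+07 → L_total = 10·log₁₀(2.635e+07) = 74.21 dB(A).

74.2 dB(A)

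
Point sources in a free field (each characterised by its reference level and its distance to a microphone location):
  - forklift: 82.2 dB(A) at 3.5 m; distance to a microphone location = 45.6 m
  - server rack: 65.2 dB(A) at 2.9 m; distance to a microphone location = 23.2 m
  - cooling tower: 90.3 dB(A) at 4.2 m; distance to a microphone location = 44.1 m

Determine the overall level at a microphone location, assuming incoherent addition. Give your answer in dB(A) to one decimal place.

Apply inverse-square spreading to bring every level to the receiver, then sum 10^(L/10).
forklift: 82.2 − 20·log₁₀(45.6/3.5) = 82.2 − 22.30 = 59.90 dB(A).
server rack: 65.2 − 20·log₁₀(23.2/2.9) = 65.2 − 18.06 = 47.14 dB(A).
cooling tower: 90.3 − 20·log₁₀(44.1/4.2) = 90.3 − 20.42 = 69.88 dB(A).
Σ 10^(L/10) = 1.075e+07 → L_total = 10·log₁₀(1.075e+07) = 70.31 dB(A).

70.3 dB(A)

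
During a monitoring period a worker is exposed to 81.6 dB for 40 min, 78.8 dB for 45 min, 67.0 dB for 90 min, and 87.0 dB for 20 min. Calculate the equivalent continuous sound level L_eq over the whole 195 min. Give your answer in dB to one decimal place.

L_eq = 10·log₁₀[(1/T)·Σ tᵢ·10^(Lᵢ/10)] with T = 195 min.
Σ tᵢ·10^(Lᵢ/10) = 40·10^(81.6/10) + 45·10^(78.8/10) + 90·10^(67.0/10) + 20·10^(87.0/10) = 1.967e+10.
L_eq = 10·log₁₀(1.967e+10/195) = 80.04 dB.

80.0 dB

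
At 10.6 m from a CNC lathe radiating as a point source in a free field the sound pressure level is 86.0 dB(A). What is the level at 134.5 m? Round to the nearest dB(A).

For a point source, L₂ = L₁ − 20·log₁₀(r₂/r₁).
L₂ = 86.0 − 20·log₁₀(134.5/10.6) = 86.0 − 22.068 = 63.93 dB(A).

64 dB(A)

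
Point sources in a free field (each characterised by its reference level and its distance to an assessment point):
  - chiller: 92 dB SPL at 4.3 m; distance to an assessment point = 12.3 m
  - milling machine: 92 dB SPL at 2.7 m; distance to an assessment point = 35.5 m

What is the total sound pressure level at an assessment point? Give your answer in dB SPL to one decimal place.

Apply inverse-square spreading to bring every level to the receiver, then sum 10^(L/10).
chiller: 92 − 20·log₁₀(12.3/4.3) = 92 − 9.13 = 82.87 dB SPL.
milling machine: 92 − 20·log₁₀(35.5/2.7) = 92 − 22.38 = 69.62 dB SPL.
Σ 10^(L/10) = 2.029e+08 → L_total = 10·log₁₀(2.029e+08) = 83.07 dB SPL.

83.1 dB SPL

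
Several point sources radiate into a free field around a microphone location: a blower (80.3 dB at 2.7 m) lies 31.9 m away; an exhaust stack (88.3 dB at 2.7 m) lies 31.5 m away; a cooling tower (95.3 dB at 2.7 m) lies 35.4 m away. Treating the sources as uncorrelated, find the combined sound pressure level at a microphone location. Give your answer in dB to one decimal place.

74.1 dB

First find each source's level at the receiver (point-source: −20·log₁₀(r/r_ref)), then combine on an intensity basis.
blower: 80.3 − 20·log₁₀(31.9/2.7) = 80.3 − 21.45 = 58.85 dB.
exhaust stack: 88.3 − 20·log₁₀(31.5/2.7) = 88.3 − 21.34 = 66.96 dB.
cooling tower: 95.3 − 20·log₁₀(35.4/2.7) = 95.3 − 22.35 = 72.95 dB.
Σ 10^(L/10) = 2.545e+07 → L_total = 10·log₁₀(2.545e+07) = 74.06 dB.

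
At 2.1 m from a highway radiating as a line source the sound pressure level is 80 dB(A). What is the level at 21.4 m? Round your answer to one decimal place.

69.9 dB(A)

Line-source attenuation: ΔL = 10·log₁₀(r₂/r₁) = 10·log₁₀(21.4/2.1) = 10.082 dB.
L₂ = 80 − 10·log₁₀(21.4/2.1) = 80 − 10.082 = 69.92 dB(A).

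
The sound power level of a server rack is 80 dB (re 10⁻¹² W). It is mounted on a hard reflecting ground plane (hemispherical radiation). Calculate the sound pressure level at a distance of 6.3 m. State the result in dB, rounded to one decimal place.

56.0 dB

L_p = L_w − 10·log₁₀(2π·r²) with r = 6.3 m.
2π·r² = 249.4 m², 10·log₁₀ of that is 23.969 dB.
L_p = 80 − 23.969 = 56.03 dB.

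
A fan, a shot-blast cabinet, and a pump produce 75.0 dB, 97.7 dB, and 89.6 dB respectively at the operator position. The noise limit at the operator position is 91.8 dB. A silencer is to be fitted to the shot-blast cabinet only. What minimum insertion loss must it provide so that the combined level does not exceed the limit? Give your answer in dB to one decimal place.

10.1 dB

Everything except the shot-blast cabinet sums to 10^(75.0/10) + 10^(89.6/10) = 9.436e+08 in linear terms, 89.75 dB.
To meet 91.8 dB overall, the treated shot-blast cabinet may contribute at most 10^(91.8/10) − 9.436e+08 = 5.699e+08, i.e. 87.56 dB.
Required insertion loss = 97.7 − 87.56 = 10.14 dB.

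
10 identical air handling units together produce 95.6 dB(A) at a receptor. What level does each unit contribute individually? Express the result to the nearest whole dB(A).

86 dB(A)

Dividing the total intensity by 10 lowers the level by 10·log₁₀ 10 = 10.000 dB: L₁ = 95.6 − 10.000.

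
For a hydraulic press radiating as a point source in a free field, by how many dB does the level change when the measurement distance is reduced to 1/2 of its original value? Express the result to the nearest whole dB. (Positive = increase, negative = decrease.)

A point source loses 6 dB per doubling of distance; generally ΔL = −20·log₁₀(r₂/r₁).
ΔL = −20·log₁₀(0.5) = +6.02 dB.

+6 dB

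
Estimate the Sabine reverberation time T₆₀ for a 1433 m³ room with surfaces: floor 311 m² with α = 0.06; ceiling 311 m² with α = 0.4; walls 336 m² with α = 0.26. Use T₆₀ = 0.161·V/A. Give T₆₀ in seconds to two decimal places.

Total absorption A = 311·0.06 + 311·0.4 + 336·0.26 = 230.42 m² sabins.
T₆₀ = 0.161 × 1433 / 230.42 = 1.001 s.

1.00 s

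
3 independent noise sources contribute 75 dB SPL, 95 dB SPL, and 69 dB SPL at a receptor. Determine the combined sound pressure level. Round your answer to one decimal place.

95.1 dB SPL

For uncorrelated sources the intensities add, so convert each level to linear form, sum, and take 10·log₁₀ of the total.
Σ 10^(L/10) = 10^(75/10) + 10^(95/10) + 10^(69/10) = 3.202e+09.
L_total = 10·log₁₀(3.202e+09) = 95.05 dB SPL.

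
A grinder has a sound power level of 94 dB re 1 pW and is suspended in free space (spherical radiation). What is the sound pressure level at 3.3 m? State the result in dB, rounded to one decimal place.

Free-field spherical radiation: L_p = L_w − 10·log₁₀(4π·r²), r = 3.3 m.
4π·r² = 136.8 m², 10·log₁₀ of that is 21.362 dB.
L_p = 94 − 21.362 = 72.64 dB.

72.6 dB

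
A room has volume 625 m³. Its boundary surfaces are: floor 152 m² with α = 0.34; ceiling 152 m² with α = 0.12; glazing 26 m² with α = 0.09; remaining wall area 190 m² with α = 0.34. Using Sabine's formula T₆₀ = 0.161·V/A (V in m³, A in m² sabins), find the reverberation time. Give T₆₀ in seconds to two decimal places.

0.74 s

Total absorption A = 152·0.34 + 152·0.12 + 26·0.09 + 190·0.34 = 136.86 m² sabins.
T₆₀ = 0.161·V/A = 0.161·625/136.86 = 0.735 s.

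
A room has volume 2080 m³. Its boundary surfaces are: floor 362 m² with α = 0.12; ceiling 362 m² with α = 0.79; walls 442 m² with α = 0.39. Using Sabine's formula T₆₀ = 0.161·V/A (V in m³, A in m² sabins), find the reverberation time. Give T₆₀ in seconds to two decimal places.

0.67 s

Total absorption A = 362·0.12 + 362·0.79 + 442·0.39 = 501.80 m² sabins.
T₆₀ = 0.161·V/A = 0.161·2080/501.80 = 0.667 s.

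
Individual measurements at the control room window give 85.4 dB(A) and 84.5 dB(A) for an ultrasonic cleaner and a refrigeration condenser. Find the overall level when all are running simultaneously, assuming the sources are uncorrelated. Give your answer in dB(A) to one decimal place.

88.0 dB(A)

Incoherent sources combine by intensity addition: L_total = 10·log₁₀(Σ 10^(L_i/10)).
Σ 10^(L/10) = 10^(85.4/10) + 10^(84.5/10) = 6.286e+08.
L_total = 10·log₁₀(6.286e+08) = 87.98 dB(A).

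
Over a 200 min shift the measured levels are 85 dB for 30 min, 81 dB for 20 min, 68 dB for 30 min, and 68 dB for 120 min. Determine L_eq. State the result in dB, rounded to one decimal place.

78.1 dB

Weight each interval's intensity by its duration and average over T = 200 min:
Σ tᵢ·10^(Lᵢ/10) = 30·10^(85/10) + 20·10^(81/10) + 30·10^(68/10) + 120·10^(68/10) = 1.295e+10.
L_eq = 10·log₁₀(1.295e+10/200) = 78.11 dB.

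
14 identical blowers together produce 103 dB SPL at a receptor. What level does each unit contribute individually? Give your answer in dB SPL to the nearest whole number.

92 dB SPL

14 equal contributions raise the level by 10·log₁₀ 14 = 11.461 dB, so each unit alone gives 103 − 11.461.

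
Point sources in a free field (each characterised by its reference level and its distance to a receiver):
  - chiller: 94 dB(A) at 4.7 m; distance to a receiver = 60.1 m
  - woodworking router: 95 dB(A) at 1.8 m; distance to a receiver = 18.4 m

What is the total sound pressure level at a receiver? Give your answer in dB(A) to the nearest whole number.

77 dB(A)

First find each source's level at the receiver (point-source: −20·log₁₀(r/r_ref)), then combine on an intensity basis.
chiller: 94 − 20·log₁₀(60.1/4.7) = 94 − 22.14 = 71.86 dB(A).
woodworking router: 95 − 20·log₁₀(18.4/1.8) = 95 − 20.19 = 74.81 dB(A).
Σ 10^(L/10) = 4.562e+07 → L_total = 10·log₁₀(4.562e+07) = 76.59 dB(A).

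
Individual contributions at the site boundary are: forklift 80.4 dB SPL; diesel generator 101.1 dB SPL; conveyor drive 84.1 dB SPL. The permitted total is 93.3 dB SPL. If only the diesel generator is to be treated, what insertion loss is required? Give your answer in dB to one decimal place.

The untreated sources together contribute 10^(80.4/10) + 10^(84.1/10) = 3.667e+08, i.e. 85.64 dB SPL.
To meet 93.3 dB SPL overall, the treated diesel generator may contribute at most 10^(93.3/10) − 3.667e+08 = 1.771e+09, i.e. 92.48 dB SPL.
Required insertion loss = 101.1 − 92.48 = 8.62 dB.

8.6 dB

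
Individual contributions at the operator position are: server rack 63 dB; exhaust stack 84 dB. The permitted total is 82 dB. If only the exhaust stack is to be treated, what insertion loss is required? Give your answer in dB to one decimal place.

2.1 dB

Everything except the exhaust stack sums to 10^(63/10) = 1.995e+06 in linear terms, 63.00 dB.
The limit corresponds to 10^(82/10) = 1.585e+08; subtracting the fixed part leaves 1.565e+08 for the exhaust stack, i.e. 81.94 dB.
Required insertion loss = 84 − 81.94 = 2.06 dB.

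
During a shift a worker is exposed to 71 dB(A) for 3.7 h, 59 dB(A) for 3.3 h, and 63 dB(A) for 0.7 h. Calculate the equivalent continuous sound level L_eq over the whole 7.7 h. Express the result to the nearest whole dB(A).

68 dB(A)

The energy average is taken in the linear domain: L_eq = 10·log₁₀[(Σ tᵢ·10^(Lᵢ/10))/T], T = 7.7 h.
Σ tᵢ·10^(Lᵢ/10) = 3.7·10^(71/10) + 3.3·10^(59/10) + 0.7·10^(63/10) = 5.060e+07.
L_eq = 10·log₁₀(5.060e+07/7.7) = 68.18 dB(A).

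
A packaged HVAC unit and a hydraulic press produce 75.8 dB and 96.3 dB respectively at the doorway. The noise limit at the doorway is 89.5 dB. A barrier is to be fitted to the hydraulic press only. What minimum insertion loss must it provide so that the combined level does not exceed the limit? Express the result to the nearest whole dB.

The untreated sources together contribute 10^(75.8/10) = 3.802e+07, i.e. 75.80 dB.
The limit corresponds to 10^(89.5/10) = 8.913e+08; subtracting the fixed part leaves 8.532e+08 for the hydraulic press, i.e. 89.31 dB.
So the hydraulic press must be reduced from 96.3 to 89.31 dB: IL = 6.99 dB.

7 dB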